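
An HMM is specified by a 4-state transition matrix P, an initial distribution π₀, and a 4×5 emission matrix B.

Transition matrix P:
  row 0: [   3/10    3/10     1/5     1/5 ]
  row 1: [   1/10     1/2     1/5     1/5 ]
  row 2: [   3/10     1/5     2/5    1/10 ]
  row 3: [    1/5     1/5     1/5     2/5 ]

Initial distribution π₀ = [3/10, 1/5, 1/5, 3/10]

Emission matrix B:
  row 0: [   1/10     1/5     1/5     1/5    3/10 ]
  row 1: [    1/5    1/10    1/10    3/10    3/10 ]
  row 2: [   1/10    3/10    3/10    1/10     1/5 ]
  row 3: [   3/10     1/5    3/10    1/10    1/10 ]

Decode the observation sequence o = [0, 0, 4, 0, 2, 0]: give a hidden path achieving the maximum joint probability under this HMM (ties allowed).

path = [3, 3, 3, 3, 3, 3]

t=0: δ = [3.000e-02, 4.000e-02, 2.000e-02, 9.000e-02]  (obs o_0=0)
t=1: δ = [1.800e-03, 4.000e-03, 1.800e-03, 1.080e-02]  ψ = [3, 1, 3, 3]  (obs o_1=0)
t=2: δ = [6.480e-04, 6.480e-04, 4.320e-04, 4.320e-04]  ψ = [3, 3, 3, 3]  (obs o_2=4)
t=3: δ = [1.944e-05, 6.480e-05, 1.728e-05, 5.184e-05]  ψ = [0, 1, 2, 3]  (obs o_3=0)
t=4: δ = [2.074e-06, 3.240e-06, 3.888e-06, 6.221e-06]  ψ = [3, 1, 1, 3]  (obs o_4=2)
t=5: δ = [1.244e-07, 3.240e-07, 1.555e-07, 7.465e-07]  ψ = [3, 1, 2, 3]  (obs o_5=0)
backtrack: best end state = 3; path = [3, 3, 3, 3, 3, 3]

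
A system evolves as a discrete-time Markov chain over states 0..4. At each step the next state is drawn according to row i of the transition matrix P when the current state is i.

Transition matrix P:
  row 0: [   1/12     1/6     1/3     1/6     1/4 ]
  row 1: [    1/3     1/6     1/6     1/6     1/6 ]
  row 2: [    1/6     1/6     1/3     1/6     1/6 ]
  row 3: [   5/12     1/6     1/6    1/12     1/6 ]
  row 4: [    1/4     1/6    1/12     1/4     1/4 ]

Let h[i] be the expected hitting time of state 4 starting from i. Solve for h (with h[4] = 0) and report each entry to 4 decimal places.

h = [5.0009, 5.3482, 5.4176, 5.3215, 0.0000]

First-step conditioning: h[4] = 0; for i ≠ 4, h[i] = 1 + Σ_k P[i][k]·h[k].
  h[0] = 1 + 1/12·h[0] + 1/6·h[1] + 1/3·h[2] + 1/6·h[3]
  h[1] = 1 + 1/3·h[0] + 1/6·h[1] + 1/6·h[2] + 1/6·h[3]
  h[2] = 1 + 1/6·h[0] + 1/6·h[1] + 1/3·h[2] + 1/6·h[3]
  h[3] = 1 + 5/12·h[0] + 1/6·h[1] + 1/6·h[2] + 1/12·h[3]
Solving the 4×4 linear system over states ≠ 4 gives exactly h = [5616/1123, 6006/1123, 6084/1123, 5976/1123, 0] (h[4] = 0 is the target).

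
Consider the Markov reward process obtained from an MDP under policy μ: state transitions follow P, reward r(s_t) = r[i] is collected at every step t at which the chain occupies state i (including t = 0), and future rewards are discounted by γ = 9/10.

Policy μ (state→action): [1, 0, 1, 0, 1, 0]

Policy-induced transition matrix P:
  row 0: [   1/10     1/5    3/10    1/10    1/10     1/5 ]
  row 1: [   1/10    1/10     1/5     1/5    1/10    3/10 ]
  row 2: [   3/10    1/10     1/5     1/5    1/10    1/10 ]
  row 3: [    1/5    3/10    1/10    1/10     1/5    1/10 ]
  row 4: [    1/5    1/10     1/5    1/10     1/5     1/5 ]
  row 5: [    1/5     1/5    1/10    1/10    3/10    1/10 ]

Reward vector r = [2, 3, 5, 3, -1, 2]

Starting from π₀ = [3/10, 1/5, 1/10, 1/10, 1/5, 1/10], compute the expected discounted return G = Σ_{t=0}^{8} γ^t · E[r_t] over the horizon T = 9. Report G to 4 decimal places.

t=0: π = [0.3000, 0.2000, 0.1000, 0.1000, 0.2000, 0.1000], E[r] = 2.0000, γ^t·E[r] = 2.000000, running G = 2.000000
t=1: π = [0.1600, 0.1600, 0.2100, 0.1300, 0.1500, 0.1900], E[r] = 2.4700, γ^t·E[r] = 2.223000, running G = 4.223000
t=2: π = [0.1890, 0.1610, 0.1840, 0.1370, 0.1660, 0.1630], E[r] = 2.3520, γ^t·E[r] = 1.905120, running G = 6.128120
t=3: π = [0.1834, 0.1626, 0.1889, 0.1345, 0.1629, 0.1677], E[r] = 2.3751, γ^t·E[r] = 1.731448, running G = 7.859568
t=4: π = [0.1843, 0.1620, 0.1881, 0.1352, 0.1633, 0.1672], E[r] = 2.3717, γ^t·E[r] = 1.556059, running G = 9.415627
t=5: π = [0.1842, 0.1622, 0.1882, 0.1350, 0.1633, 0.1672], E[r] = 2.3720, γ^t·E[r] = 1.400622, running G = 10.816249
t=6: π = [0.1842, 0.1621, 0.1882, 0.1350, 0.1633, 0.1672], E[r] = 2.3720, γ^t·E[r] = 1.260576, running G = 12.076825
t=7: π = [0.1842, 0.1621, 0.1882, 0.1350, 0.1633, 0.1672], E[r] = 2.3720, γ^t·E[r] = 1.134506, running G = 13.211331
t=8: π = [0.1842, 0.1621, 0.1882, 0.1350, 0.1633, 0.1672], E[r] = 2.3720, γ^t·E[r] = 1.021059, running G = 14.232390

G = 14.2324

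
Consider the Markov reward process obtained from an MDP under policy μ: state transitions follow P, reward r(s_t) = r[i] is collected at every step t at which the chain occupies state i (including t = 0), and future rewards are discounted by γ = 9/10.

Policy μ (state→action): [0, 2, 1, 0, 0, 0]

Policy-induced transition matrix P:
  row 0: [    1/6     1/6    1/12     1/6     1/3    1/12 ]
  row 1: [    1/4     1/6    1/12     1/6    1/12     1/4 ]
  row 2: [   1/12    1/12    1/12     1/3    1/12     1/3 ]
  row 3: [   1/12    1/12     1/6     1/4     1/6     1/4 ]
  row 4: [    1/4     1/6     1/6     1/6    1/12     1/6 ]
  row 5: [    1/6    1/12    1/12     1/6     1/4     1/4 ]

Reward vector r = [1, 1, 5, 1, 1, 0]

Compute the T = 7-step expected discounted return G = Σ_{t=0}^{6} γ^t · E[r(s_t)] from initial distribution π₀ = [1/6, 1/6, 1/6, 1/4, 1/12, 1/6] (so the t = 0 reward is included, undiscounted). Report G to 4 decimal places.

t=0: π = [0.1667, 0.1667, 0.1667, 0.2500, 0.0833, 0.1667], E[r] = 1.5000, γ^t·E[r] = 1.500000, running G = 1.500000
t=1: π = [0.1528, 0.1181, 0.1111, 0.2153, 0.1736, 0.2292], E[r] = 1.2153, γ^t·E[r] = 1.093750, running G = 2.593750
t=2: π = [0.1638, 0.1204, 0.1157, 0.2031, 0.1777, 0.2193], E[r] = 1.2436, γ^t·E[r] = 1.007344, running G = 3.601094
t=3: π = [0.1649, 0.1218, 0.1151, 0.2029, 0.1778, 0.2175], E[r] = 1.2427, γ^t·E[r] = 0.905941, running G = 4.507035
t=4: π = [0.1651, 0.1220, 0.1151, 0.2028, 0.1777, 0.2173], E[r] = 1.2429, γ^t·E[r] = 0.815484, running G = 5.322520
t=5: π = [0.1652, 0.1221, 0.1150, 0.2027, 0.1777, 0.2173], E[r] = 1.2429, γ^t·E[r] = 0.733924, running G = 6.056443
t=6: π = [0.1652, 0.1221, 0.1150, 0.2027, 0.1777, 0.2172], E[r] = 1.2429, γ^t·E[r] = 0.660532, running G = 6.716975

G = 6.7170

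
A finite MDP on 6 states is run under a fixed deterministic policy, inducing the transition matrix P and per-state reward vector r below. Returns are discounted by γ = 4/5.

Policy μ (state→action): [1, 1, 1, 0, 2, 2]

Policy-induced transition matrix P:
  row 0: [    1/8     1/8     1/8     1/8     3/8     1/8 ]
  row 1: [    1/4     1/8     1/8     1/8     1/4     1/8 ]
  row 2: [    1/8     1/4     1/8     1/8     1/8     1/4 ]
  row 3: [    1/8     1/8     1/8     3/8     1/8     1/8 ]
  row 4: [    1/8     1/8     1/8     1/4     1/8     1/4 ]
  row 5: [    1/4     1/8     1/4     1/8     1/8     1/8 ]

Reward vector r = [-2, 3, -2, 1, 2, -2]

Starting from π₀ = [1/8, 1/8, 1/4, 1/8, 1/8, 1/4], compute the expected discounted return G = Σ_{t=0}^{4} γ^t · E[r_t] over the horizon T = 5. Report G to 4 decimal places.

t=0: π = [0.1250, 0.1250, 0.2500, 0.1250, 0.1250, 0.2500], E[r] = -0.5000, γ^t·E[r] = -0.500000, running G = -0.500000
t=1: π = [0.1719, 0.1563, 0.1563, 0.1719, 0.1719, 0.1719], E[r] = -0.0156, γ^t·E[r] = -0.012500, running G = -0.512500
t=2: π = [0.1660, 0.1445, 0.1465, 0.1895, 0.1875, 0.1660], E[r] = 0.0410, γ^t·E[r] = 0.026250, running G = -0.486250
t=3: π = [0.1638, 0.1433, 0.1458, 0.1958, 0.1846, 0.1667], E[r] = 0.0422, γ^t·E[r] = 0.021625, running G = -0.464625
t=4: π = [0.1638, 0.1432, 0.1458, 0.1970, 0.1839, 0.1663], E[r] = 0.0426, γ^t·E[r] = 0.017463, running G = -0.447163

G = -0.4472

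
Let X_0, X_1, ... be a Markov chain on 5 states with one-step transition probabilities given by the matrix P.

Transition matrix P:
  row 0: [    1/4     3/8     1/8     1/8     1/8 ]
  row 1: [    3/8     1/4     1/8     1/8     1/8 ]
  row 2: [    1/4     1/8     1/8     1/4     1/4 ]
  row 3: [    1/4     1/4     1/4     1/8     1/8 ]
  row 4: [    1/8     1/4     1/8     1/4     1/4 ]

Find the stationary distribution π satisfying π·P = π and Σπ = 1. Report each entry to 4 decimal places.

Balance equations π_j = Σ_i π_i·P[i][j]:
  π_0 = 1/4·π_0 + 3/8·π_1 + 1/4·π_2 + 1/4·π_3 + 1/8·π_4
  π_1 = 3/8·π_0 + 1/4·π_1 + 1/8·π_2 + 1/4·π_3 + 1/4·π_4
  π_2 = 1/8·π_0 + 1/8·π_1 + 1/8·π_2 + 1/4·π_3 + 1/8·π_4
  π_3 = 1/8·π_0 + 1/8·π_1 + 1/4·π_2 + 1/8·π_3 + 1/4·π_4
  normalize: π_0 + π_1 + π_2 + π_3 + π_4 = 1
Solving the linear system gives exactly π = [26/99, 131/495, 8/55, 9/55, 9/55].

π = [0.2626, 0.2646, 0.1455, 0.1636, 0.1636]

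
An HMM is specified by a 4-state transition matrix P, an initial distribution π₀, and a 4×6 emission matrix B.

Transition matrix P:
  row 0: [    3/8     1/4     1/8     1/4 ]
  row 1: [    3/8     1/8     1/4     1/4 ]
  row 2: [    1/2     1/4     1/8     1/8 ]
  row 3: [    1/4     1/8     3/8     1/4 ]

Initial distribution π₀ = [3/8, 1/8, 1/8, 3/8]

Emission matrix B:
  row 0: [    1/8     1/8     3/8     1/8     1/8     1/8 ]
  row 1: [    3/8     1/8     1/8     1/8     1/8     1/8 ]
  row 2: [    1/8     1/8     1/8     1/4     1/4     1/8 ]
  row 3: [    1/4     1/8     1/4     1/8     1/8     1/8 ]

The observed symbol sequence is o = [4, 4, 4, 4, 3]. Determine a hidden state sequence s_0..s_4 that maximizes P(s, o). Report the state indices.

path = [3, 2, 0, 3, 2]

t=0: δ = [4.688e-02, 1.562e-02, 3.125e-02, 4.688e-02]  (obs o_0=4)
t=1: δ = [2.197e-03, 1.465e-03, 4.395e-03, 1.465e-03]  ψ = [0, 0, 3, 0]  (obs o_1=4)
t=2: δ = [2.747e-04, 1.373e-04, 1.373e-04, 6.866e-05]  ψ = [2, 2, 2, 0]  (obs o_2=4)
t=3: δ = [1.287e-05, 8.583e-06, 8.583e-06, 8.583e-06]  ψ = [0, 0, 0, 0]  (obs o_3=4)
t=4: δ = [6.035e-07, 4.023e-07, 8.047e-07, 4.023e-07]  ψ = [0, 0, 3, 0]  (obs o_4=3)
backtrack: best end state = 2; path = [3, 2, 0, 3, 2]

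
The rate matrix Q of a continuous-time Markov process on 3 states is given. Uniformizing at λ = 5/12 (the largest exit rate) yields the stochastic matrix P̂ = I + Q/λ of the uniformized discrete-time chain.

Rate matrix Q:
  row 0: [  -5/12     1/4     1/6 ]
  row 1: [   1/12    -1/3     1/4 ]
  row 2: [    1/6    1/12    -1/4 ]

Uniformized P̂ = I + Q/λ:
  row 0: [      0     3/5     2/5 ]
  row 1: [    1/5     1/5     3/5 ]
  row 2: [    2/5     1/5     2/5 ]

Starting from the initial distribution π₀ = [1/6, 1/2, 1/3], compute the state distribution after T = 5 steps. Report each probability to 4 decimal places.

π = [0.2433, 0.2975, 0.4592]

t=0: π = [0.1667, 0.5000, 0.3333]
t=1: π = [0.2333, 0.2667, 0.5000]
t=2: π = [0.2533, 0.2933, 0.4533]
t=3: π = [0.2400, 0.3013, 0.4587]
t=4: π = [0.2437, 0.2960, 0.4603]
t=5: π = [0.2433, 0.2975, 0.4592]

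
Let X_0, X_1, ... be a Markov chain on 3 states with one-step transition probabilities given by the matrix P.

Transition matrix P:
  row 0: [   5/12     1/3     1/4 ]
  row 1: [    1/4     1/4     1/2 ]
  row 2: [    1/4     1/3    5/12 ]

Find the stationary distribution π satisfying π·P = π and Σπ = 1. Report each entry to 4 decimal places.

π = [0.3000, 0.3077, 0.3923]

Balance equations π_j = Σ_i π_i·P[i][j]:
  π_0 = 5/12·π_0 + 1/4·π_1 + 1/4·π_2
  π_1 = 1/3·π_0 + 1/4·π_1 + 1/3·π_2
  normalize: π_0 + π_1 + π_2 = 1
Solving the linear system gives exactly π = [3/10, 4/13, 51/130].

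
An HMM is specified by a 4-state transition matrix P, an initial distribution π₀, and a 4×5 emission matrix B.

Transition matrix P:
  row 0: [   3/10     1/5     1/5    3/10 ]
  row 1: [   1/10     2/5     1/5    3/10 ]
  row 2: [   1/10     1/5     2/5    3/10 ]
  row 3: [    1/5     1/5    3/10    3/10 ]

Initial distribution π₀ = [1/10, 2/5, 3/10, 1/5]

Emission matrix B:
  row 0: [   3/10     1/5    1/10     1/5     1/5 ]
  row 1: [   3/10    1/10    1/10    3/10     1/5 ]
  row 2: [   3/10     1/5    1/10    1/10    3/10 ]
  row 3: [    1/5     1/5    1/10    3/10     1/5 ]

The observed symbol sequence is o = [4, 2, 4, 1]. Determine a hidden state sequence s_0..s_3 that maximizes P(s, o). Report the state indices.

t=0: δ = [2.000e-02, 8.000e-02, 9.000e-02, 4.000e-02]  (obs o_0=4)
t=1: δ = [9.000e-04, 3.200e-03, 3.600e-03, 2.700e-03]  ψ = [2, 1, 2, 2]  (obs o_1=2)
t=2: δ = [1.080e-04, 2.560e-04, 4.320e-04, 2.160e-04]  ψ = [3, 1, 2, 2]  (obs o_2=4)
t=3: δ = [8.640e-06, 1.024e-05, 3.456e-05, 2.592e-05]  ψ = [2, 1, 2, 2]  (obs o_3=1)
backtrack: best end state = 2; path = [2, 2, 2, 2]

path = [2, 2, 2, 2]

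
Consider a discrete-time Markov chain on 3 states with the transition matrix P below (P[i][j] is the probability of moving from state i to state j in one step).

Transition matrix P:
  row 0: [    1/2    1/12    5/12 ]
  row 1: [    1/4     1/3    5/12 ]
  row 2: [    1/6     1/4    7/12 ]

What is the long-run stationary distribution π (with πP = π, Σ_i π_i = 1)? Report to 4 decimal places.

π = [0.2778, 0.2222, 0.5000]

Balance equations π_j = Σ_i π_i·P[i][j]:
  π_0 = 1/2·π_0 + 1/4·π_1 + 1/6·π_2
  π_1 = 1/12·π_0 + 1/3·π_1 + 1/4·π_2
  normalize: π_0 + π_1 + π_2 = 1
Solving the linear system gives exactly π = [5/18, 2/9, 1/2].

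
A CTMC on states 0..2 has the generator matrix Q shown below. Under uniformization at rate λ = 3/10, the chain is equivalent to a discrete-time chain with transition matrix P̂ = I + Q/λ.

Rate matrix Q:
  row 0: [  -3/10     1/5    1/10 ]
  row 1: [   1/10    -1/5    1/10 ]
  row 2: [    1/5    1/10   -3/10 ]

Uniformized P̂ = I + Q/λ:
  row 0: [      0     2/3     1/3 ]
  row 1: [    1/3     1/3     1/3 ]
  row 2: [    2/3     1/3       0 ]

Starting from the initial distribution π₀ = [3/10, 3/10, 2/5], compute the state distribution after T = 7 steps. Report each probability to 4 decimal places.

π = [0.3130, 0.4371, 0.2499]

t=0: π = [0.3000, 0.3000, 0.4000]
t=1: π = [0.3667, 0.4333, 0.2000]
t=2: π = [0.2778, 0.4556, 0.2667]
t=3: π = [0.3296, 0.4259, 0.2444]
t=4: π = [0.3049, 0.4432, 0.2519]
t=5: π = [0.3156, 0.4350, 0.2494]
t=6: π = [0.3112, 0.4385, 0.2502]
t=7: π = [0.3130, 0.4371, 0.2499]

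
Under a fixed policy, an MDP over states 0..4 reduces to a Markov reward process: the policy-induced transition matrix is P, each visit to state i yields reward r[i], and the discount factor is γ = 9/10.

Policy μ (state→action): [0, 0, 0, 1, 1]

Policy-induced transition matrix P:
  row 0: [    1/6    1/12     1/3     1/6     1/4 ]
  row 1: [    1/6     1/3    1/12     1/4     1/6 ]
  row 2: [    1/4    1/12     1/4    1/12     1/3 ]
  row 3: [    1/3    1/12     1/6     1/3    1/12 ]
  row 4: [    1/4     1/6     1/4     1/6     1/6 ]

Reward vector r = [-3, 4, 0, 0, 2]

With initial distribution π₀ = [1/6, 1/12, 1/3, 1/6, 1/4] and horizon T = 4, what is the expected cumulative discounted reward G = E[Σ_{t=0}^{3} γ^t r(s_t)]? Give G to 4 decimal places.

G = 0.9168

t=0: π = [0.1667, 0.0833, 0.3333, 0.1667, 0.2500], E[r] = 0.3333, γ^t·E[r] = 0.333333, running G = 0.333333
t=1: π = [0.2431, 0.1250, 0.2361, 0.1736, 0.2222], E[r] = 0.2153, γ^t·E[r] = 0.193750, running G = 0.527083
t=2: π = [0.2338, 0.1331, 0.2350, 0.1863, 0.2118], E[r] = 0.2546, γ^t·E[r] = 0.206250, running G = 0.733333
t=3: π = [0.2350, 0.1343, 0.2318, 0.1892, 0.2098], E[r] = 0.2517, γ^t·E[r] = 0.183516, running G = 0.916849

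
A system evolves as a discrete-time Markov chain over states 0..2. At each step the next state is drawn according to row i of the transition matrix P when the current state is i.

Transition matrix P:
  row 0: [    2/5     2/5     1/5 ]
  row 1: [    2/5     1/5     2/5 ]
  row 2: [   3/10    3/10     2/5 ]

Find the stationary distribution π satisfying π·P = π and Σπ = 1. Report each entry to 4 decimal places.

Balance equations π_j = Σ_i π_i·P[i][j]:
  π_0 = 2/5·π_0 + 2/5·π_1 + 3/10·π_2
  π_1 = 2/5·π_0 + 1/5·π_1 + 3/10·π_2
  normalize: π_0 + π_1 + π_2 = 1
Solving the linear system gives exactly π = [18/49, 15/49, 16/49].

π = [0.3673, 0.3061, 0.3265]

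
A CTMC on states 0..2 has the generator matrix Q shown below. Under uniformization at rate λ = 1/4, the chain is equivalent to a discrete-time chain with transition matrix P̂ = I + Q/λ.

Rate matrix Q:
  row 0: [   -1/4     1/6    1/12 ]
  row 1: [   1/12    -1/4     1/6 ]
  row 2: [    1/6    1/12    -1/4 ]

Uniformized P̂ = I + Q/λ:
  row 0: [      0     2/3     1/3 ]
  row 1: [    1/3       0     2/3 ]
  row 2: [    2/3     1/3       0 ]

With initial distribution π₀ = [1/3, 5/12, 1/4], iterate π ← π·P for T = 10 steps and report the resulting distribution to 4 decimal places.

π = [0.3330, 0.3337, 0.3333]

t=0: π = [0.3333, 0.4167, 0.2500]
t=1: π = [0.3056, 0.3056, 0.3889]
t=2: π = [0.3611, 0.3333, 0.3056]
t=3: π = [0.3148, 0.3426, 0.3426]
t=4: π = [0.3426, 0.3241, 0.3333]
t=5: π = [0.3302, 0.3395, 0.3302]
t=6: π = [0.3333, 0.3302, 0.3364]
t=7: π = [0.3344, 0.3344, 0.3313]
t=8: π = [0.3323, 0.3333, 0.3344]
t=9: π = [0.3340, 0.3330, 0.3330]
t=10: π = [0.3330, 0.3337, 0.3333]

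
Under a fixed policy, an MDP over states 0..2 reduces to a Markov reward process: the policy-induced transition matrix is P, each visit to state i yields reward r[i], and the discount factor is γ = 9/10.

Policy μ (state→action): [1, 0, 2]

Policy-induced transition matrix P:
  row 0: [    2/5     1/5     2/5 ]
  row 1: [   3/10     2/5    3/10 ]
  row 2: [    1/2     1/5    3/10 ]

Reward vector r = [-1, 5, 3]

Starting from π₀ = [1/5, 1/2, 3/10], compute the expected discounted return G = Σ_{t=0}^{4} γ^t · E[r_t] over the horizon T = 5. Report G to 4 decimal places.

t=0: π = [0.2000, 0.5000, 0.3000], E[r] = 3.2000, γ^t·E[r] = 3.200000, running G = 3.200000
t=1: π = [0.3800, 0.3000, 0.3200], E[r] = 2.0800, γ^t·E[r] = 1.872000, running G = 5.072000
t=2: π = [0.4020, 0.2600, 0.3380], E[r] = 1.9120, γ^t·E[r] = 1.548720, running G = 6.620720
t=3: π = [0.4078, 0.2520, 0.3402], E[r] = 1.8728, γ^t·E[r] = 1.365271, running G = 7.985991
t=4: π = [0.4088, 0.2504, 0.3408], E[r] = 1.8655, γ^t·E[r] = 1.223968, running G = 9.209959

G = 9.2100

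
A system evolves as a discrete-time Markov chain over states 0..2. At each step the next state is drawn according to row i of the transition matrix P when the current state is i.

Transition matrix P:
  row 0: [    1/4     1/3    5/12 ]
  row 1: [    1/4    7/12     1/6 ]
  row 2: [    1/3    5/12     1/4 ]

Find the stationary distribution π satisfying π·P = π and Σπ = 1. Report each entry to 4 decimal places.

Balance equations π_j = Σ_i π_i·P[i][j]:
  π_0 = 1/4·π_0 + 1/4·π_1 + 1/3·π_2
  π_1 = 1/3·π_0 + 7/12·π_1 + 5/12·π_2
  normalize: π_0 + π_1 + π_2 = 1
Solving the linear system gives exactly π = [35/129, 61/129, 11/43].

π = [0.2713, 0.4729, 0.2558]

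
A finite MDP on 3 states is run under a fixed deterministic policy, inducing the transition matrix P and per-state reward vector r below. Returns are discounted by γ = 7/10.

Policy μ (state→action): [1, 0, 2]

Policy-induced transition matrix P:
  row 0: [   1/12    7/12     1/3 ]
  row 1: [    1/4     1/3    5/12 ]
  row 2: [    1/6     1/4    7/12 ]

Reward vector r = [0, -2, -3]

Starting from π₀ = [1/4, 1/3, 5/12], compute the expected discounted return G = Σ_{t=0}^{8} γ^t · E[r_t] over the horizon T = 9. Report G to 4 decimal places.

G = -6.5766

t=0: π = [0.2500, 0.3333, 0.4167], E[r] = -1.9167, γ^t·E[r] = -1.916667, running G = -1.916667
t=1: π = [0.1736, 0.3611, 0.4653], E[r] = -2.1181, γ^t·E[r] = -1.482639, running G = -3.399306
t=2: π = [0.1823, 0.3380, 0.4797], E[r] = -2.1152, γ^t·E[r] = -1.036429, running G = -4.435735
t=3: π = [0.1796, 0.3389, 0.4814], E[r] = -2.1222, γ^t·E[r] = -0.727899, running G = -5.163634
t=4: π = [0.1799, 0.3381, 0.4819], E[r] = -2.1221, γ^t·E[r] = -0.509505, running G = -5.673139
t=5: π = [0.1798, 0.3382, 0.4820], E[r] = -2.1223, γ^t·E[r] = -0.356694, running G = -6.029834
t=6: π = [0.1799, 0.3381, 0.4820], E[r] = -2.1223, γ^t·E[r] = -0.249686, running G = -6.279519
t=7: π = [0.1799, 0.3381, 0.4820], E[r] = -2.1223, γ^t·E[r] = -0.174781, running G = -6.454300
t=8: π = [0.1799, 0.3381, 0.4820], E[r] = -2.1223, γ^t·E[r] = -0.122346, running G = -6.576647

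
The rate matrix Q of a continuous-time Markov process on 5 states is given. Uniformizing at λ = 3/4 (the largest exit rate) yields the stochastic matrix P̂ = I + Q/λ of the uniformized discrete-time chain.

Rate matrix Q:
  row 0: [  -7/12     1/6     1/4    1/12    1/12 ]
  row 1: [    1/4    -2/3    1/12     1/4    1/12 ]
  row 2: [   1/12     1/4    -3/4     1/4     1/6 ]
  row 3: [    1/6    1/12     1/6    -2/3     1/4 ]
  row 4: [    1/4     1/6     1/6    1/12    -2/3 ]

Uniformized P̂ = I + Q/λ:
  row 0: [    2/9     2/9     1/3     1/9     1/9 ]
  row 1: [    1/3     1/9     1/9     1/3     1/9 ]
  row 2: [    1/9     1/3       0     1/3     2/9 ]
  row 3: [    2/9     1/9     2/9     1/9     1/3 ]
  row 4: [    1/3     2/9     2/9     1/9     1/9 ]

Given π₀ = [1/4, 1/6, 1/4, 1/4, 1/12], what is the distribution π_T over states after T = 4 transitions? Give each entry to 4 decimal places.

t=0: π = [0.2500, 0.1667, 0.2500, 0.2500, 0.0833]
t=1: π = [0.2222, 0.2037, 0.1759, 0.2037, 0.1944]
t=2: π = [0.2469, 0.1965, 0.1852, 0.1955, 0.1759]
t=3: π = [0.2430, 0.1992, 0.1867, 0.1959, 0.1751]
t=4: π = [0.2431, 0.1991, 0.1856, 0.1969, 0.1754]

π = [0.2431, 0.1991, 0.1856, 0.1969, 0.1754]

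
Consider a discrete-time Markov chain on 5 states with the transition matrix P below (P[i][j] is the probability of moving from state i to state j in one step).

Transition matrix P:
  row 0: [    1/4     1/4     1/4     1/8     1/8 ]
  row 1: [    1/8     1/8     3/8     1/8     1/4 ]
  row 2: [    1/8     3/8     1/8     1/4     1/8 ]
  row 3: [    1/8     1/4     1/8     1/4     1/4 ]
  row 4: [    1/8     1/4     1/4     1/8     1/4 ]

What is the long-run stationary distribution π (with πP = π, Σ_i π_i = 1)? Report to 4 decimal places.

Balance equations π_j = Σ_i π_i·P[i][j]:
  π_0 = 1/4·π_0 + 1/8·π_1 + 1/8·π_2 + 1/8·π_3 + 1/8·π_4
  π_1 = 1/4·π_0 + 1/8·π_1 + 3/8·π_2 + 1/4·π_3 + 1/4·π_4
  π_2 = 1/4·π_0 + 3/8·π_1 + 1/8·π_2 + 1/8·π_3 + 1/4·π_4
  π_3 = 1/8·π_0 + 1/8·π_1 + 1/4·π_2 + 1/4·π_3 + 1/8·π_4
  normalize: π_0 + π_1 + π_2 + π_3 + π_4 = 1
Solving the linear system gives exactly π = [1/7, 141/569, 131/569, 100/569, 810/3983].

π = [0.1429, 0.2478, 0.2302, 0.1757, 0.2034]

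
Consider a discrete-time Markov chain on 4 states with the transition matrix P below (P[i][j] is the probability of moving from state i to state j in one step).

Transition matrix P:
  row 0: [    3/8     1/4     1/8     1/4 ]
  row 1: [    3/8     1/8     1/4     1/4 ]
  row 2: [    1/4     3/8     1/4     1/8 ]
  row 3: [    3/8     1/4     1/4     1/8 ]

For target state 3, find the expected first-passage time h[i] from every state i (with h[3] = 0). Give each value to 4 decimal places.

First-step conditioning: h[3] = 0; for i ≠ 3, h[i] = 1 + Σ_k P[i][k]·h[k].
  h[0] = 1 + 3/8·h[0] + 1/4·h[1] + 1/8·h[2]
  h[1] = 1 + 3/8·h[0] + 1/8·h[1] + 1/4·h[2]
  h[2] = 1 + 1/4·h[0] + 3/8·h[1] + 1/4·h[2]
Solving the 3×3 linear system over states ≠ 3 gives exactly h = [496/113, 504/113, 568/113, 0] (h[3] = 0 is the target).

h = [4.3894, 4.4602, 5.0265, 0.0000]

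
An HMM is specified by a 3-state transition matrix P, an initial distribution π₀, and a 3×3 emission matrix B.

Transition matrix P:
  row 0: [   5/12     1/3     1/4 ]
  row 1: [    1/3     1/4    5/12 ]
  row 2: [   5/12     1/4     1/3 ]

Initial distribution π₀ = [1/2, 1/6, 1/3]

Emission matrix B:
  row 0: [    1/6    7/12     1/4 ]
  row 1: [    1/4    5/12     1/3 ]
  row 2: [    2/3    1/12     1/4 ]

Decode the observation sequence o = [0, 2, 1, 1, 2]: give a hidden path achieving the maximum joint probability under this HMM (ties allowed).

path = [2, 0, 0, 0, 1]

t=0: δ = [8.333e-02, 4.167e-02, 2.222e-01]  (obs o_0=0)
t=1: δ = [2.315e-02, 1.852e-02, 1.852e-02]  ψ = [2, 2, 2]  (obs o_1=2)
t=2: δ = [5.626e-03, 3.215e-03, 6.430e-04]  ψ = [0, 0, 1]  (obs o_2=1)
t=3: δ = [1.368e-03, 7.814e-04, 1.172e-04]  ψ = [0, 0, 0]  (obs o_3=1)
t=4: δ = [1.424e-04, 1.519e-04, 8.547e-05]  ψ = [0, 0, 0]  (obs o_4=2)
backtrack: best end state = 1; path = [2, 0, 0, 0, 1]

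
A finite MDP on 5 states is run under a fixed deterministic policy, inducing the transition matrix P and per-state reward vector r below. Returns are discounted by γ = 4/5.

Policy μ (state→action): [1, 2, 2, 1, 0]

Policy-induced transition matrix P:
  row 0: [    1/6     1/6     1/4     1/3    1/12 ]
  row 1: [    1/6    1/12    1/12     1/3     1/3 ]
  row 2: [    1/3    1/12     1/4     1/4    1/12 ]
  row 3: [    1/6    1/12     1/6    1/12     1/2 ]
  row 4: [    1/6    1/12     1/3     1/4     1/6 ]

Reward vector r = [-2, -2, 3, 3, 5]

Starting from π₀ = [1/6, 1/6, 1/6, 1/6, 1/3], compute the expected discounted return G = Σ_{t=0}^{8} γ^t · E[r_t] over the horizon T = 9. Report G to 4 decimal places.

G = 8.4553

t=0: π = [0.1667, 0.1667, 0.1667, 0.1667, 0.3333], E[r] = 2.0000, γ^t·E[r] = 2.000000, running G = 2.000000
t=1: π = [0.1944, 0.0972, 0.2361, 0.2500, 0.2222], E[r] = 1.9861, γ^t·E[r] = 1.588889, running G = 3.588889
t=2: π = [0.2060, 0.0995, 0.2315, 0.2326, 0.2303], E[r] = 1.9329, γ^t·E[r] = 1.237037, running G = 4.825926
t=3: π = [0.2052, 0.1005, 0.2332, 0.2367, 0.2243], E[r] = 1.9199, γ^t·E[r] = 0.983012, running G = 5.808938
t=4: π = [0.2055, 0.1004, 0.2322, 0.2360, 0.2258], E[r] = 1.9217, γ^t·E[r] = 0.787121, running G = 6.596059
t=5: π = [0.2054, 0.1005, 0.2324, 0.2362, 0.2256], E[r] = 1.9220, γ^t·E[r] = 0.629817, running G = 7.225876
t=6: π = [0.2054, 0.1004, 0.2324, 0.2361, 0.2256], E[r] = 1.9221, γ^t·E[r] = 0.503855, running G = 7.729731
t=7: π = [0.2054, 0.1005, 0.2324, 0.2361, 0.2256], E[r] = 1.9220, γ^t·E[r] = 0.403081, running G = 8.132812
t=8: π = [0.2054, 0.1004, 0.2324, 0.2361, 0.2256], E[r] = 1.9220, γ^t·E[r] = 0.322465, running G = 8.455277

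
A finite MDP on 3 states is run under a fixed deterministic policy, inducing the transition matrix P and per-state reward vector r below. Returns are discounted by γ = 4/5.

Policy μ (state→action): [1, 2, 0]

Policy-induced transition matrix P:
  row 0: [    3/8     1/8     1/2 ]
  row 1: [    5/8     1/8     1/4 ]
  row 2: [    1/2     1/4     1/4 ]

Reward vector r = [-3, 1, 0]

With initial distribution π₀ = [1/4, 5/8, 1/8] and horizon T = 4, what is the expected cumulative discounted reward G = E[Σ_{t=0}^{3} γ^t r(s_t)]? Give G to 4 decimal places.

t=0: π = [0.2500, 0.6250, 0.1250], E[r] = -0.1250, γ^t·E[r] = -0.125000, running G = -0.125000
t=1: π = [0.5469, 0.1406, 0.3125], E[r] = -1.5000, γ^t·E[r] = -1.200000, running G = -1.325000
t=2: π = [0.4492, 0.1641, 0.3867], E[r] = -1.1836, γ^t·E[r] = -0.757500, running G = -2.082500
t=3: π = [0.4644, 0.1733, 0.3623], E[r] = -1.2197, γ^t·E[r] = -0.624500, running G = -2.707000

G = -2.7070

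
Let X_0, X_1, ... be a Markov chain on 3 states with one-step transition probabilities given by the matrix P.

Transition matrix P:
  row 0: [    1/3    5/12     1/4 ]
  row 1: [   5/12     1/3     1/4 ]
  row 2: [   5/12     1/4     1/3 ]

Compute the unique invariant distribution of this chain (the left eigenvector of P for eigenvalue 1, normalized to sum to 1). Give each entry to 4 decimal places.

Balance equations π_j = Σ_i π_i·P[i][j]:
  π_0 = 1/3·π_0 + 5/12·π_1 + 5/12·π_2
  π_1 = 5/12·π_0 + 1/3·π_1 + 1/4·π_2
  normalize: π_0 + π_1 + π_2 = 1
Solving the linear system gives exactly π = [5/13, 49/143, 3/11].

π = [0.3846, 0.3427, 0.2727]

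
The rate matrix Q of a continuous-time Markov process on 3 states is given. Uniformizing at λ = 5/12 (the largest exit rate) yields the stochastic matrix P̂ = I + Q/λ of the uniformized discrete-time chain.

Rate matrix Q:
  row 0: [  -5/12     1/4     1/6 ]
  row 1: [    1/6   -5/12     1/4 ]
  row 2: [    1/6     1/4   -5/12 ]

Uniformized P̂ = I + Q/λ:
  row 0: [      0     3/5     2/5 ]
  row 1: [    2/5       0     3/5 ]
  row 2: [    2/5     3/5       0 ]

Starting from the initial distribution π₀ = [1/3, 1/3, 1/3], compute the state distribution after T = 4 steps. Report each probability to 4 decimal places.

π = [0.2869, 0.3696, 0.3435]

t=0: π = [0.3333, 0.3333, 0.3333]
t=1: π = [0.2667, 0.4000, 0.3333]
t=2: π = [0.2933, 0.3600, 0.3467]
t=3: π = [0.2827, 0.3840, 0.3333]
t=4: π = [0.2869, 0.3696, 0.3435]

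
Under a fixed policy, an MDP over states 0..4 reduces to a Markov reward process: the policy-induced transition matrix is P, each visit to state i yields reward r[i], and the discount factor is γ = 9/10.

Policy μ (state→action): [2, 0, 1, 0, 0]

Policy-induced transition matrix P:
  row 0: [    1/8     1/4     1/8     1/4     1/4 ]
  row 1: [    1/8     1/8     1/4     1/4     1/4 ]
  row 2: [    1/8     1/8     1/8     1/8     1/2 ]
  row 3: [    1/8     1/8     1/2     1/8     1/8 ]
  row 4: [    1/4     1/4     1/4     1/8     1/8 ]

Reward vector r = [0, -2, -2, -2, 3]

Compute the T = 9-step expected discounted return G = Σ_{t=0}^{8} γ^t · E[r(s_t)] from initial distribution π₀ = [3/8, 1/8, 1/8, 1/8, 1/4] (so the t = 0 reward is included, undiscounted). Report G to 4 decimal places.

t=0: π = [0.3750, 0.1250, 0.1250, 0.1250, 0.2500], E[r] = 0.0000, γ^t·E[r] = 0.000000, running G = 0.000000
t=1: π = [0.1563, 0.2031, 0.2188, 0.1875, 0.2344], E[r] = -0.5156, γ^t·E[r] = -0.464063, running G = -0.464063
t=2: π = [0.1543, 0.1738, 0.2500, 0.1699, 0.2520], E[r] = -0.4316, γ^t·E[r] = -0.349629, running G = -0.813691
t=3: π = [0.1565, 0.1758, 0.2419, 0.1660, 0.2598], E[r] = -0.3882, γ^t·E[r] = -0.282986, running G = -1.096677
t=4: π = [0.1575, 0.1770, 0.2417, 0.1665, 0.2573], E[r] = -0.3987, γ^t·E[r] = -0.261615, running G = -1.358292
t=5: π = [0.1572, 0.1768, 0.2417, 0.1668, 0.2575], E[r] = -0.3984, γ^t·E[r] = -0.235271, running G = -1.593563
t=6: π = [0.1572, 0.1768, 0.2418, 0.1667, 0.2574], E[r] = -0.3986, γ^t·E[r] = -0.211848, running G = -1.805412
t=7: π = [0.1572, 0.1768, 0.2418, 0.1668, 0.2574], E[r] = -0.3984, γ^t·E[r] = -0.190574, running G = -1.995986
t=8: π = [0.1572, 0.1768, 0.2418, 0.1667, 0.2574], E[r] = -0.3985, γ^t·E[r] = -0.171540, running G = -2.167526

G = -2.1675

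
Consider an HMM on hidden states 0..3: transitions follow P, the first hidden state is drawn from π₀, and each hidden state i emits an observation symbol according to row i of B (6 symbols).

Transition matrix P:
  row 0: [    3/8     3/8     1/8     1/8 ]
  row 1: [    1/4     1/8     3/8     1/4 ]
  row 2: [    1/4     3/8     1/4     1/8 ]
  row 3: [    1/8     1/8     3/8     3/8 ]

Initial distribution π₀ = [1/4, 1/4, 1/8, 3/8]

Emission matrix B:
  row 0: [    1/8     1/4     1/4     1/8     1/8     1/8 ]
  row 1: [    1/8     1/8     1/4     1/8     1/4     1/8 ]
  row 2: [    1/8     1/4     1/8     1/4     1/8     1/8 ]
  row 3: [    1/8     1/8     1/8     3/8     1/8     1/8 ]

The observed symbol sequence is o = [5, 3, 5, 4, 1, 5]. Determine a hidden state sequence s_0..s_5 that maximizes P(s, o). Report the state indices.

path = [3, 3, 2, 1, 2, 1]

t=0: δ = [3.125e-02, 3.125e-02, 1.562e-02, 4.688e-02]  (obs o_0=5)
t=1: δ = [1.465e-03, 1.465e-03, 4.395e-03, 6.592e-03]  ψ = [0, 0, 3, 3]  (obs o_1=3)
t=2: δ = [1.373e-04, 2.060e-04, 3.090e-04, 3.090e-04]  ψ = [2, 2, 3, 3]  (obs o_2=5)
t=3: δ = [9.656e-06, 2.897e-05, 1.448e-05, 1.448e-05]  ψ = [2, 2, 3, 3]  (obs o_3=4)
t=4: δ = [1.810e-06, 6.789e-07, 2.716e-06, 9.052e-07]  ψ = [1, 2, 1, 1]  (obs o_4=1)
t=5: δ = [8.487e-08, 1.273e-07, 8.487e-08, 4.243e-08]  ψ = [0, 2, 2, 2]  (obs o_5=5)
backtrack: best end state = 1; path = [3, 3, 2, 1, 2, 1]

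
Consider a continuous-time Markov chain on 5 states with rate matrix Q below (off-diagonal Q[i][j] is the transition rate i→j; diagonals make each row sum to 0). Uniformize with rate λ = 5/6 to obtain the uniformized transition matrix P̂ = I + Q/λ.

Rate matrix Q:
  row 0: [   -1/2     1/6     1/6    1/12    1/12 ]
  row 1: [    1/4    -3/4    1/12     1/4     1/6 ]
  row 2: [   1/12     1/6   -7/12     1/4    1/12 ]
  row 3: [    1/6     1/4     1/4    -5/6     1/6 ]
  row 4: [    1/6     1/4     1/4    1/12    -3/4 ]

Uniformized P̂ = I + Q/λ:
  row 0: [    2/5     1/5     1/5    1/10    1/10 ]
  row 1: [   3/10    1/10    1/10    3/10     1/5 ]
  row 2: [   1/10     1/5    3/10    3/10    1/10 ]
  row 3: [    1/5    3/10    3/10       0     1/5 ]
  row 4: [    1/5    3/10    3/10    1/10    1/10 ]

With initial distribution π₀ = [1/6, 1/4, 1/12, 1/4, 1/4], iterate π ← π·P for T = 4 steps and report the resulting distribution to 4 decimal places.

π = [0.2472, 0.2097, 0.2331, 0.1719, 0.1380]

t=0: π = [0.1667, 0.2500, 0.0833, 0.2500, 0.2500]
t=1: π = [0.2500, 0.2250, 0.2333, 0.1417, 0.1500]
t=2: π = [0.2492, 0.2067, 0.2300, 0.1775, 0.1367]
t=3: π = [0.2475, 0.2108, 0.2338, 0.1696, 0.1384]
t=4: π = [0.2472, 0.2097, 0.2331, 0.1719, 0.1380]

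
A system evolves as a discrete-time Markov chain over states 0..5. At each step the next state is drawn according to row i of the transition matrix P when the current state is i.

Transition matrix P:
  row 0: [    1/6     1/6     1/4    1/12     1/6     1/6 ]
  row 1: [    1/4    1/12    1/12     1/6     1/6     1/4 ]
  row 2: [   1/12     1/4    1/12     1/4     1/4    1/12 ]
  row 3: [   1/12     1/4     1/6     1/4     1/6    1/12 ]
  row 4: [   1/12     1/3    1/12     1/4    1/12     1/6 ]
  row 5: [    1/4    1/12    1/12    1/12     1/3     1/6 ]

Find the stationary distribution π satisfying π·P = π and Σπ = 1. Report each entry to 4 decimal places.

Balance equations π_j = Σ_i π_i·P[i][j]:
  π_0 = 1/6·π_0 + 1/4·π_1 + 1/12·π_2 + 1/12·π_3 + 1/12·π_4 + 1/4·π_5
  π_1 = 1/6·π_0 + 1/12·π_1 + 1/4·π_2 + 1/4·π_3 + 1/3·π_4 + 1/12·π_5
  π_2 = 1/4·π_0 + 1/12·π_1 + 1/12·π_2 + 1/6·π_3 + 1/12·π_4 + 1/12·π_5
  π_3 = 1/12·π_0 + 1/6·π_1 + 1/4·π_2 + 1/4·π_3 + 1/4·π_4 + 1/12·π_5
  π_4 = 1/6·π_0 + 1/6·π_1 + 1/4·π_2 + 1/6·π_3 + 1/12·π_4 + 1/3·π_5
  normalize: π_0 + π_1 + π_2 + π_3 + π_4 + π_5 = 1
Solving the linear system gives exactly π = [3007/19423, 3771/19423, 2414/19423, 3531/19423, 3644/19423, 3056/19423].

π = [0.1548, 0.1942, 0.1243, 0.1818, 0.1876, 0.1573]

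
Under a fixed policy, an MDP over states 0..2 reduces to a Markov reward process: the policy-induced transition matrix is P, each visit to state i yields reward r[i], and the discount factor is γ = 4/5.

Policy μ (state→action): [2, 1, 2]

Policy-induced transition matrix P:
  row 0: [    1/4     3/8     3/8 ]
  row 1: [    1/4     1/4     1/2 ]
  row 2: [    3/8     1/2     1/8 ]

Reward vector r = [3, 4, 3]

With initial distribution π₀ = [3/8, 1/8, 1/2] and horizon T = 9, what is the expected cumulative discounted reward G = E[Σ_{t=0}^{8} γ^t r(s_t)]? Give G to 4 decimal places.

G = 14.3791

t=0: π = [0.3750, 0.1250, 0.5000], E[r] = 3.1250, γ^t·E[r] = 3.125000, running G = 3.125000
t=1: π = [0.3125, 0.4219, 0.2656], E[r] = 3.4219, γ^t·E[r] = 2.737500, running G = 5.862500
t=2: π = [0.2832, 0.3555, 0.3613], E[r] = 3.3555, γ^t·E[r] = 2.147500, running G = 8.010000
t=3: π = [0.2952, 0.3757, 0.3291], E[r] = 3.3757, γ^t·E[r] = 1.728375, running G = 9.738375
t=4: π = [0.2911, 0.3692, 0.3397], E[r] = 3.3692, γ^t·E[r] = 1.380013, running G = 11.118388
t=5: π = [0.2925, 0.3713, 0.3362], E[r] = 3.3713, γ^t·E[r] = 1.104713, running G = 12.223100
t=6: π = [0.2920, 0.3706, 0.3374], E[r] = 3.3706, γ^t·E[r] = 0.883586, running G = 13.106686
t=7: π = [0.2922, 0.3708, 0.3370], E[r] = 3.3708, γ^t·E[r] = 0.706917, running G = 13.813603
t=8: π = [0.2921, 0.3708, 0.3371], E[r] = 3.3708, γ^t·E[r] = 0.565521, running G = 14.379124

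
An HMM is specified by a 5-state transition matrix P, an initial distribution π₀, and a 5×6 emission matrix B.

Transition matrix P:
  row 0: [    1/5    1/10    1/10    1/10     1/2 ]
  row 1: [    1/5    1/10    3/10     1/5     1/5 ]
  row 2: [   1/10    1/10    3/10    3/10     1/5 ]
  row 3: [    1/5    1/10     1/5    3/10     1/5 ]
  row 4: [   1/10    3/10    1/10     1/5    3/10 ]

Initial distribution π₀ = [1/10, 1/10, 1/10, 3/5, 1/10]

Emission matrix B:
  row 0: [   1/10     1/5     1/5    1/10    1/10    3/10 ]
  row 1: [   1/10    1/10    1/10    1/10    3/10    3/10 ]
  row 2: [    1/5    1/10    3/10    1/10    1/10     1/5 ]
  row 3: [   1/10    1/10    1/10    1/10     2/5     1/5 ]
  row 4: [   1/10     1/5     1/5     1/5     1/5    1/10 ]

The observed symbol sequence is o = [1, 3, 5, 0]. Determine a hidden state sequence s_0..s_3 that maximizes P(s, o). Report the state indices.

t=0: δ = [2.000e-02, 1.000e-02, 1.000e-02, 6.000e-02, 2.000e-02]  (obs o_0=1)
t=1: δ = [1.200e-03, 6.000e-04, 1.200e-03, 1.800e-03, 2.400e-03]  ψ = [3, 3, 3, 3, 3]  (obs o_1=3)
t=2: δ = [1.080e-04, 2.160e-04, 7.200e-05, 1.080e-04, 7.200e-05]  ψ = [3, 4, 2, 3, 4]  (obs o_2=5)
t=3: δ = [4.320e-06, 2.160e-06, 1.296e-05, 4.320e-06, 5.400e-06]  ψ = [1, 1, 1, 1, 0]  (obs o_3=0)
backtrack: best end state = 2; path = [3, 4, 1, 2]

path = [3, 4, 1, 2]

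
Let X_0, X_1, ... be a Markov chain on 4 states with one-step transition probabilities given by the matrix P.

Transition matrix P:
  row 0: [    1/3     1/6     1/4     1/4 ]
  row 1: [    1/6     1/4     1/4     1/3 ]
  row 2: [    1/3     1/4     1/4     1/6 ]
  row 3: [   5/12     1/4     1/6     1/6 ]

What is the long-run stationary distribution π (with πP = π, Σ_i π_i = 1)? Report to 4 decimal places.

π = [0.3152, 0.2237, 0.2308, 0.2302]

Balance equations π_j = Σ_i π_i·P[i][j]:
  π_0 = 1/3·π_0 + 1/6·π_1 + 1/3·π_2 + 5/12·π_3
  π_1 = 1/6·π_0 + 1/4·π_1 + 1/4·π_2 + 1/4·π_3
  π_2 = 1/4·π_0 + 1/4·π_1 + 1/4·π_2 + 1/6·π_3
  normalize: π_0 + π_1 + π_2 + π_3 = 1
Solving the linear system gives exactly π = [267/847, 379/1694, 391/1694, 195/847].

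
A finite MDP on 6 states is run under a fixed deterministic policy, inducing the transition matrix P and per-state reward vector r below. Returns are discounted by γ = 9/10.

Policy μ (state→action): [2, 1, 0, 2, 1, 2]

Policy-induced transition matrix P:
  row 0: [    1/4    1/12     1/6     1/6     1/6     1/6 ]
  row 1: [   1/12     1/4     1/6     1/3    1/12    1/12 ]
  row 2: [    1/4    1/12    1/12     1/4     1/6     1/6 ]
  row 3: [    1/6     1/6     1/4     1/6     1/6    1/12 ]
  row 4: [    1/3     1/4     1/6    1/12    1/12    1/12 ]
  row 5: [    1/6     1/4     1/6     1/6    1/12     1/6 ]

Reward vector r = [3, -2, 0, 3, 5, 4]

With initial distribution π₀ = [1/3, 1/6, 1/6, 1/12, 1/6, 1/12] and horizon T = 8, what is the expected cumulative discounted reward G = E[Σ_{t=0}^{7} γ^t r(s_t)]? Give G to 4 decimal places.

G = 11.6787

t=0: π = [0.3333, 0.1667, 0.1667, 0.0833, 0.1667, 0.0833], E[r] = 2.0833, γ^t·E[r] = 2.083333, running G = 2.083333
t=1: π = [0.2222, 0.1597, 0.1597, 0.1944, 0.1319, 0.1319], E[r] = 2.1181, γ^t·E[r] = 1.906250, running G = 3.989583
t=2: π = [0.2072, 0.1701, 0.1696, 0.1956, 0.1314, 0.1262], E[r] = 2.0295, γ^t·E[r] = 1.643906, running G = 5.633490
t=3: π = [0.2058, 0.1709, 0.1688, 0.1982, 0.1310, 0.1252], E[r] = 2.0262, γ^t·E[r] = 1.477125, running G = 7.110615
t=4: π = [0.2055, 0.1710, 0.1691, 0.1983, 0.1311, 0.1250], E[r] = 2.0245, γ^t·E[r] = 1.328305, running G = 8.438920
t=5: π = [0.2055, 0.1710, 0.1691, 0.1983, 0.1311, 0.1250], E[r] = 2.0246, γ^t·E[r] = 1.195509, running G = 9.634429
t=6: π = [0.2055, 0.1710, 0.1691, 0.1983, 0.1311, 0.1250], E[r] = 2.0246, γ^t·E[r] = 1.075950, running G = 10.710379
t=7: π = [0.2055, 0.1710, 0.1691, 0.1983, 0.1311, 0.1250], E[r] = 2.0246, γ^t·E[r] = 0.968358, running G = 11.678737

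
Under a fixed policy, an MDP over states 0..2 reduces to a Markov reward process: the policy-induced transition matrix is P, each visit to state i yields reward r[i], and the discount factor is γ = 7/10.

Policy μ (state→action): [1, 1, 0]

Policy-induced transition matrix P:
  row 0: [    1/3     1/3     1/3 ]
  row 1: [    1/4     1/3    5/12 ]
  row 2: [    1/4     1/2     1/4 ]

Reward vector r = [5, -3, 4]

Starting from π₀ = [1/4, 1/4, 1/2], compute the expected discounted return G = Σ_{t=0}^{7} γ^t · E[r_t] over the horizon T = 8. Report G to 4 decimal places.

G = 5.6879

t=0: π = [0.2500, 0.2500, 0.5000], E[r] = 2.5000, γ^t·E[r] = 2.500000, running G = 2.500000
t=1: π = [0.2708, 0.4167, 0.3125], E[r] = 1.3542, γ^t·E[r] = 0.947917, running G = 3.447917
t=2: π = [0.2726, 0.3854, 0.3420], E[r] = 1.5747, γ^t·E[r] = 0.771580, running G = 4.219497
t=3: π = [0.2727, 0.3903, 0.3370], E[r] = 1.5404, γ^t·E[r] = 0.528345, running G = 4.747842
t=4: π = [0.2727, 0.3895, 0.3378], E[r] = 1.5463, γ^t·E[r] = 0.371263, running G = 5.119104
t=5: π = [0.2727, 0.3896, 0.3376], E[r] = 1.5453, γ^t·E[r] = 0.259721, running G = 5.378825
t=6: π = [0.2727, 0.3896, 0.3377], E[r] = 1.5455, γ^t·E[r] = 0.181824, running G = 5.560649
t=7: π = [0.2727, 0.3896, 0.3377], E[r] = 1.5455, γ^t·E[r] = 0.127275, running G = 5.687924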